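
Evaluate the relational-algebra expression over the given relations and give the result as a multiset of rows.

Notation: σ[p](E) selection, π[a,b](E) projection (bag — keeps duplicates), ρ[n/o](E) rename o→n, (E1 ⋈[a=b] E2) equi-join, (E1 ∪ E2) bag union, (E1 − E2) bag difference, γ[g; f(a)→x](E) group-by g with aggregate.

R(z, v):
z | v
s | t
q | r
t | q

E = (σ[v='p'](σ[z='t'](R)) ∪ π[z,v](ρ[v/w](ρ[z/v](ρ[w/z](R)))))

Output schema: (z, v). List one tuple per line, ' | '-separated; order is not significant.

Row counts bottom-up:
  R → 3
  σ[z='t'](R) → 1
  σ[v='p'](σ[z='t'](R)) → 0
  R → 3
  ρ[w/z](R) → 3
  ρ[z/v](ρ[w/z](R)) → 3
  ρ[v/w](ρ[z/v](ρ[w/z](R))) → 3
  π[z,v](ρ[v/w](ρ[z/v](ρ[w/z](R)))) → 3
  (σ[v='p'](σ[z='t'](R)) ∪ π[z,v](ρ[v/w](ρ[z/v](ρ[w/z](R))))) → 3

== RESULT ==
z | v
q | t
r | q
t | s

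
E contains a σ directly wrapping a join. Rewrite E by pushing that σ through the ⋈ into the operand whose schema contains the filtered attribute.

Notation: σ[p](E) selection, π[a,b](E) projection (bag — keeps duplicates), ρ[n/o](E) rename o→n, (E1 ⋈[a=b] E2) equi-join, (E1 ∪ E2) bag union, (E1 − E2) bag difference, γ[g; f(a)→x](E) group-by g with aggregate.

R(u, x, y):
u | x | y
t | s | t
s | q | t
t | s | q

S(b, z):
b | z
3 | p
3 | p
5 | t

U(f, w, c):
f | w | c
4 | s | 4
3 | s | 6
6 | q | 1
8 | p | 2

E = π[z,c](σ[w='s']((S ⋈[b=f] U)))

σ filters on w, owned by the right side.
E' = π[z,c]((S ⋈[b=f] σ[w='s'](U)))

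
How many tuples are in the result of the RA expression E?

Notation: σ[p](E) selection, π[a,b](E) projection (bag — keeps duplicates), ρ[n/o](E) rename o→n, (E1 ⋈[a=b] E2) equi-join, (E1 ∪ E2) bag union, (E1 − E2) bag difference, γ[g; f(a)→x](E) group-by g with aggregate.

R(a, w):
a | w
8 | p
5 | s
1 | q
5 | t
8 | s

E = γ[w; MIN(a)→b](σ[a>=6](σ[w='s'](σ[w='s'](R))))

Stepwise |·|:
  R → 5
  σ[w='s'](R) → 2
  σ[w='s'](σ[w='s'](R)) → 2
  σ[a>=6](σ[w='s'](σ[w='s'](R))) → 1
  γ[w; MIN(a)→b](σ[a>=6](σ[w='s'](σ[w='s'](R)))) → 1

|E| = 1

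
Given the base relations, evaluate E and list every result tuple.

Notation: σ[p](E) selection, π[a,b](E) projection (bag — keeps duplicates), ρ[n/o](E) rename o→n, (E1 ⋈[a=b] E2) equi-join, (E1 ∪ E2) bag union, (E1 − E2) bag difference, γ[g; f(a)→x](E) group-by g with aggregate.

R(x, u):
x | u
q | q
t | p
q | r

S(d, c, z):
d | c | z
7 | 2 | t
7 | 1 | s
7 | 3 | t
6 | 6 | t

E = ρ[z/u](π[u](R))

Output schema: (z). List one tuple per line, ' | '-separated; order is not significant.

Stepwise |·|:
  R → 3
  π[u](R) → 3
  ρ[z/u](π[u](R)) → 3

== RESULT ==
z
p
q
r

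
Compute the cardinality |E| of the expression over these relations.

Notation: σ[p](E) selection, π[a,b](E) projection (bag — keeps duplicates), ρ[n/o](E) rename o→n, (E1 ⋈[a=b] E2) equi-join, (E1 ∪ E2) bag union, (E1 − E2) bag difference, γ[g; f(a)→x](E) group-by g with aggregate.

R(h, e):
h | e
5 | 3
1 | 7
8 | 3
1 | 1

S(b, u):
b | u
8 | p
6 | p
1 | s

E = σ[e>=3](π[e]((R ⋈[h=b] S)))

Stepwise |·|:
  R → 4
  S → 3
  (R ⋈[h=b] S) → 3
  π[e]((R ⋈[h=b] S)) → 3
  σ[e>=3](π[e]((R ⋈[h=b] S))) → 2

|E| = 2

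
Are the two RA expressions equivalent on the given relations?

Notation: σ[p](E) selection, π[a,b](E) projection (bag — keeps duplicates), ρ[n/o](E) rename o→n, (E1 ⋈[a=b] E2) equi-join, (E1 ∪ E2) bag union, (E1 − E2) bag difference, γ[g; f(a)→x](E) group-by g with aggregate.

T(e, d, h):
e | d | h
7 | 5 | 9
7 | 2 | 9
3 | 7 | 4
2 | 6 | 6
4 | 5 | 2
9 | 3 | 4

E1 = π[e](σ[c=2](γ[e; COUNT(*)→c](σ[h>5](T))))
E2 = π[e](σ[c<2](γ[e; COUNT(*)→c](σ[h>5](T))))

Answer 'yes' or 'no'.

E1 subexpression sizes:
  T → 6
  σ[h>5](T) → 3
  γ[e; COUNT(*)→c](σ[h>5](T)) → 2
  σ[c=2](γ[e; COUNT(*)→c](σ[h>5](T))) → 1
  π[e](σ[c=2](γ[e; COUNT(*)→c](σ[h>5](T)))) → 1
E2 subexpression sizes:
  T → 6
  σ[h>5](T) → 3
  γ[e; COUNT(*)→c](σ[h>5](T)) → 2
  σ[c<2](γ[e; COUNT(*)→c](σ[h>5](T))) → 1
  π[e](σ[c<2](γ[e; COUNT(*)→c](σ[h>5](T)))) → 1

E1 result:
e
7
E2 result:
e
2
Witness: (7,) appears 1× in E1 but 0× in E2.

no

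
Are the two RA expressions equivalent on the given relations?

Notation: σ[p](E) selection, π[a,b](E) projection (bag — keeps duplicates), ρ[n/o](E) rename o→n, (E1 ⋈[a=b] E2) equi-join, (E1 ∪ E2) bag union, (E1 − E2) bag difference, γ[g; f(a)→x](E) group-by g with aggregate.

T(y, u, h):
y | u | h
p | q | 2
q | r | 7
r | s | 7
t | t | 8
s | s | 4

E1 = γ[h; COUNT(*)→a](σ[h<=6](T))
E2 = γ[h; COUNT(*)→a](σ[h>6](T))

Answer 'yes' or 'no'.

E1 per-node cardinality:
  T → 5
  σ[h<=6](T) → 2
  γ[h; COUNT(*)→a](σ[h<=6](T)) → 2
E2 per-node cardinality:
  T → 5
  σ[h>6](T) → 3
  γ[h; COUNT(*)→a](σ[h>6](T)) → 2

E1 result:
h | a
2 | 1
4 | 1
E2 result:
h | a
7 | 2
8 | 1
Witness: (4, 1) appears 1× in E1 but 0× in E2.

no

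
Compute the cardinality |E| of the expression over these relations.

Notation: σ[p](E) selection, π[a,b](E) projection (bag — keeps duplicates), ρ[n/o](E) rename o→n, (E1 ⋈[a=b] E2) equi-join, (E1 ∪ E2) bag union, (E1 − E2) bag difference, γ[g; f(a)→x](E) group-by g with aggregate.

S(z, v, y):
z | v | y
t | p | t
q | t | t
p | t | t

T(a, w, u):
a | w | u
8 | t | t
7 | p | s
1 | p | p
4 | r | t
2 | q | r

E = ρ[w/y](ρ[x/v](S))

Subexpression sizes:
  S → 3
  ρ[x/v](S) → 3
  ρ[w/y](ρ[x/v](S)) → 3

|E| = 3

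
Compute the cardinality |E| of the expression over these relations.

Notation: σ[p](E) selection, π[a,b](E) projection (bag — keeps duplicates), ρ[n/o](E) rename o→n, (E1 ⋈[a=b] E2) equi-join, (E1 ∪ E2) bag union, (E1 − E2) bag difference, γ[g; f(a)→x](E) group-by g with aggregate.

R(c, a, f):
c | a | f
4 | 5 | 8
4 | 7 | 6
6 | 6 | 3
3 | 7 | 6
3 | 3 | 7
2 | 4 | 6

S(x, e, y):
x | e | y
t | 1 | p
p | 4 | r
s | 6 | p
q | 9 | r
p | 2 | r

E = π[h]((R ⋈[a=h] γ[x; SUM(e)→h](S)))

Stepwise |·|:
  R → 6
  S → 5
  γ[x; SUM(e)→h](S) → 4
  (R ⋈[a=h] γ[x; SUM(e)→h](S)) → 2
  π[h]((R ⋈[a=h] γ[x; SUM(e)→h](S))) → 2

|E| = 2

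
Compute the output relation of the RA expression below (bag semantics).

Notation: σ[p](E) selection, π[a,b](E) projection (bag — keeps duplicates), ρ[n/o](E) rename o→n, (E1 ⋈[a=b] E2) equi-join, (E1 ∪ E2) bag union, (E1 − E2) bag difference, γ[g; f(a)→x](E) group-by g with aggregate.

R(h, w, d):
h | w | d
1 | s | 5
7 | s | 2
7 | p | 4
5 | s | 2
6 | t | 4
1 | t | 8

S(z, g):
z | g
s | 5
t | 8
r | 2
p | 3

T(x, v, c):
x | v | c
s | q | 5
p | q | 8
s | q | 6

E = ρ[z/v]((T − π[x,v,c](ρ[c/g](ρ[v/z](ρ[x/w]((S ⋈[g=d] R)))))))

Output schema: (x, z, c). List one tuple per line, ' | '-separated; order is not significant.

Per-node cardinality:
  T → 3
  S → 4
  R → 6
  (S ⋈[g=d] R) → 4
  ρ[x/w]((S ⋈[g=d] R)) → 4
  ρ[v/z](ρ[x/w]((S ⋈[g=d] R))) → 4
  ρ[c/g](ρ[v/z](ρ[x/w]((S ⋈[g=d] R)))) → 4
  π[x,v,c](ρ[c/g](ρ[v/z](ρ[x/w]((S ⋈[g=d] R))))) → 4
  (T − π[x,v,c](ρ[c/g](ρ[v/z](ρ[x/w]((S ⋈[g=d] R)))))) → 3
  ρ[z/v]((T − π[x,v,c](ρ[c/g](ρ[v/z](ρ[x/w]((S ⋈[g=d] R))))))) → 3

== RESULT ==
x | z | c
p | q | 8
s | q | 5
s | q | 6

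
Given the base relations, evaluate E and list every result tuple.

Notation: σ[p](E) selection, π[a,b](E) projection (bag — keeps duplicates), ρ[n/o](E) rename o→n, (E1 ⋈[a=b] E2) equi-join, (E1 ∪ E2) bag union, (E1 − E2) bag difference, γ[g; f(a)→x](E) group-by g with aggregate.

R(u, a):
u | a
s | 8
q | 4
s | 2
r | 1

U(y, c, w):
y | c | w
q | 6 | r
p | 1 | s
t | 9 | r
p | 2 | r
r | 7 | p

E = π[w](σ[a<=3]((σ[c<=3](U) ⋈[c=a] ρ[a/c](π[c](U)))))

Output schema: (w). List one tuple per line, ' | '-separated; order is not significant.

Stepwise |·|:
  U → 5
  σ[c<=3](U) → 2
  U → 5
  π[c](U) → 5
  ρ[a/c](π[c](U)) → 5
  (σ[c<=3](U) ⋈[c=a] ρ[a/c](π[c](U))) → 2
  σ[a<=3]((σ[c<=3](U) ⋈[c=a] ρ[a/c](π[c](U)))) → 2
  π[w](σ[a<=3]((σ[c<=3](U) ⋈[c=a] ρ[a/c](π[c](U))))) → 2

== RESULT ==
w
r
s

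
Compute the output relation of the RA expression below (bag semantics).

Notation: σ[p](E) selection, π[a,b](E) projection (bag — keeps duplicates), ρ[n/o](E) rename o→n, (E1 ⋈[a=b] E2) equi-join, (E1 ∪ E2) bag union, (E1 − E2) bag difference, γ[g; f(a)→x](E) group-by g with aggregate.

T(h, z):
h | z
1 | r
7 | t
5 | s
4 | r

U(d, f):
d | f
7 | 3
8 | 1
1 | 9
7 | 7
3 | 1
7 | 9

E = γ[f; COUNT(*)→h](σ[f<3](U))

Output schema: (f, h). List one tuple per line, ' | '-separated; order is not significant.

Row counts bottom-up:
  U → 6
  σ[f<3](U) → 2
  γ[f; COUNT(*)→h](σ[f<3](U)) → 1

== RESULT ==
f | h
1 | 2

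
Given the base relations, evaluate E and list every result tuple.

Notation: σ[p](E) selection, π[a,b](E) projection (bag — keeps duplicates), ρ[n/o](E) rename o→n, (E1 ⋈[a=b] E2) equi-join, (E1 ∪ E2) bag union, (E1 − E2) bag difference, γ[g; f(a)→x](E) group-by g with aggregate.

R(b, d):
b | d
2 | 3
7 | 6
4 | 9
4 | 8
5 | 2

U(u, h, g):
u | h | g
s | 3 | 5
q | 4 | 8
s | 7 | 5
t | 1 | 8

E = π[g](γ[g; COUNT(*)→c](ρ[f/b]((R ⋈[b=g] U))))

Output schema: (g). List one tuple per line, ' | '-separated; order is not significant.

Stepwise |·|:
  R → 5
  U → 4
  (R ⋈[b=g] U) → 2
  ρ[f/b]((R ⋈[b=g] U)) → 2
  γ[g; COUNT(*)→c](ρ[f/b]((R ⋈[b=g] U))) → 1
  π[g](γ[g; COUNT(*)→c](ρ[f/b]((R ⋈[b=g] U)))) → 1

== RESULT ==
g
5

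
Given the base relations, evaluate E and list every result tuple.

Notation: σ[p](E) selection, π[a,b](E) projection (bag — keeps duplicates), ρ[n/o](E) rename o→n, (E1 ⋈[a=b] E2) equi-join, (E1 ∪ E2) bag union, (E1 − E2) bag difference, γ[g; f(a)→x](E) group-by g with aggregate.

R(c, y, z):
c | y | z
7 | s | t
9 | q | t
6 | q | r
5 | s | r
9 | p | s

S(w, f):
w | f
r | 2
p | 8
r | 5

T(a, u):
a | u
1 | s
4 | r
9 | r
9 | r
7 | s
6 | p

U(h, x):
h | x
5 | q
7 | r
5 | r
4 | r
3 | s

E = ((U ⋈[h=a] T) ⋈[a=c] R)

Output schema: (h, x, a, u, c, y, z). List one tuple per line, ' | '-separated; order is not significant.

Per-node cardinality:
  U → 5
  T → 6
  (U ⋈[h=a] T) → 2
  R → 5
  ((U ⋈[h=a] T) ⋈[a=c] R) → 1

== RESULT ==
h | x | a | u | c | y | z
7 | r | 7 | s | 7 | s | t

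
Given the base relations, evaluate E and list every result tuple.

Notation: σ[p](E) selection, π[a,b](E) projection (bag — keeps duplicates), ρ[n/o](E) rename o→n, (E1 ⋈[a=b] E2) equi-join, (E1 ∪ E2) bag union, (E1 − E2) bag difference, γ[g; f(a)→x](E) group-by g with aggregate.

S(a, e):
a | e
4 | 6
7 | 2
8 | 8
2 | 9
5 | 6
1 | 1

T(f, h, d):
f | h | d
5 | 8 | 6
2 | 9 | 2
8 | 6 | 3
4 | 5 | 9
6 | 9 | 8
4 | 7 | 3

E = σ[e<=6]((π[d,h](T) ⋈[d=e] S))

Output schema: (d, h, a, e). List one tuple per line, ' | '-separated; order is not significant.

Subexpression sizes:
  T → 6
  π[d,h](T) → 6
  S → 6
  (π[d,h](T) ⋈[d=e] S) → 5
  σ[e<=6]((π[d,h](T) ⋈[d=e] S)) → 3

== RESULT ==
d | h | a | e
2 | 9 | 7 | 2
6 | 8 | 4 | 6
6 | 8 | 5 | 6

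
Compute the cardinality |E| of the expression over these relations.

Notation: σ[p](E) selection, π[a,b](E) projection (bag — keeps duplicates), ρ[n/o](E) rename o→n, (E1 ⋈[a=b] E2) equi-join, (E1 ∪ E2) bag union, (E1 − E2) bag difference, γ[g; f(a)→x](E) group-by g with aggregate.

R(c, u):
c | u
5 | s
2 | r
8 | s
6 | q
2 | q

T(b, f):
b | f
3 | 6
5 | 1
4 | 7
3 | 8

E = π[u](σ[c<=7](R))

Row counts bottom-up:
  R → 5
  σ[c<=7](R) → 4
  π[u](σ[c<=7](R)) → 4

|E| = 4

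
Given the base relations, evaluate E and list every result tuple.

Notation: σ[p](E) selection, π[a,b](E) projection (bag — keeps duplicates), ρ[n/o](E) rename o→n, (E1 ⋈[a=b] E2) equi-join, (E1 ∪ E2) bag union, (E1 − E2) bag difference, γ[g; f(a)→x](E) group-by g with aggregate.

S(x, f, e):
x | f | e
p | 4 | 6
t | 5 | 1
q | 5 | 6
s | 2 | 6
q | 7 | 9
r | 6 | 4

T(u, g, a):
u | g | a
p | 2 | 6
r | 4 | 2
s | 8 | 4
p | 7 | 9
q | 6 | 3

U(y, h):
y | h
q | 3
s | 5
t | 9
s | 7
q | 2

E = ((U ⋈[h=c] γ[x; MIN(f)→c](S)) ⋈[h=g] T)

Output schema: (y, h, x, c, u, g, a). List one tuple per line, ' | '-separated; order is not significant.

Row counts bottom-up:
  U → 5
  S → 6
  γ[x; MIN(f)→c](S) → 5
  (U ⋈[h=c] γ[x; MIN(f)→c](S)) → 3
  T → 5
  ((U ⋈[h=c] γ[x; MIN(f)→c](S)) ⋈[h=g] T) → 1

== RESULT ==
y | h | x | c | u | g | a
q | 2 | s | 2 | p | 2 | 6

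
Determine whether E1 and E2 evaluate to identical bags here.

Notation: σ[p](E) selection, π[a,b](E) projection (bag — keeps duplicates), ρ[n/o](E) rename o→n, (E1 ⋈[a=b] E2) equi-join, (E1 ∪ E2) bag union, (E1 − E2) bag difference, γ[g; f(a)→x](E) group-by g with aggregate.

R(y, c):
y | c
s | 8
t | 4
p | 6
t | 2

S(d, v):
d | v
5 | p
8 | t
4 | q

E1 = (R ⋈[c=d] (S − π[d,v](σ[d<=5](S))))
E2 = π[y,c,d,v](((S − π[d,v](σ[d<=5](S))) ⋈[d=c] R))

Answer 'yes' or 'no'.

E1 per-node cardinality:
  R → 4
  S → 3
  S → 3
  σ[d<=5](S) → 2
  π[d,v](σ[d<=5](S)) → 2
  (S − π[d,v](σ[d<=5](S))) → 1
  (R ⋈[c=d] (S − π[d,v](σ[d<=5](S)))) → 1
E2 per-node cardinality:
  S → 3
  S → 3
  σ[d<=5](S) → 2
  π[d,v](σ[d<=5](S)) → 2
  (S − π[d,v](σ[d<=5](S))) → 1
  R → 4
  ((S − π[d,v](σ[d<=5](S))) ⋈[d=c] R) → 1
  π[y,c,d,v](((S − π[d,v](σ[d<=5](S))) ⋈[d=c] R)) → 1

E1 and E2 produce the same multiset:
y | c | d | v
s | 8 | 8 | t

yes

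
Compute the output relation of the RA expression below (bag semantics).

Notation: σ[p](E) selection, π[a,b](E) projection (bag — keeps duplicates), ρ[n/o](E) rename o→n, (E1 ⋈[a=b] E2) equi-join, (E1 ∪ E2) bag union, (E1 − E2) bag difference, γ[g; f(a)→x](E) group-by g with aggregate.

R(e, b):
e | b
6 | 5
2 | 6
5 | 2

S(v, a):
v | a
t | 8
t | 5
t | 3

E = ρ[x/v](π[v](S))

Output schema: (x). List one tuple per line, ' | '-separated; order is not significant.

Row counts bottom-up:
  S → 3
  π[v](S) → 3
  ρ[x/v](π[v](S)) → 3

== RESULT ==
x
t
t
t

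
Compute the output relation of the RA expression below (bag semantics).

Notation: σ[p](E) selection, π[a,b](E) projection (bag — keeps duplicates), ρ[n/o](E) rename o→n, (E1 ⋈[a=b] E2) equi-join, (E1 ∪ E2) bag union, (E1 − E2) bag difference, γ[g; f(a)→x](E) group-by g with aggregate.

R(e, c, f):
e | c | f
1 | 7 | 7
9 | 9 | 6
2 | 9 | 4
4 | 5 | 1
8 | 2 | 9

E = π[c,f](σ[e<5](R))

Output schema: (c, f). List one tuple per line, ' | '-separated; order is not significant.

Per-node cardinality:
  R → 5
  σ[e<5](R) → 3
  π[c,f](σ[e<5](R)) → 3

== RESULT ==
c | f
5 | 1
7 | 7
9 | 4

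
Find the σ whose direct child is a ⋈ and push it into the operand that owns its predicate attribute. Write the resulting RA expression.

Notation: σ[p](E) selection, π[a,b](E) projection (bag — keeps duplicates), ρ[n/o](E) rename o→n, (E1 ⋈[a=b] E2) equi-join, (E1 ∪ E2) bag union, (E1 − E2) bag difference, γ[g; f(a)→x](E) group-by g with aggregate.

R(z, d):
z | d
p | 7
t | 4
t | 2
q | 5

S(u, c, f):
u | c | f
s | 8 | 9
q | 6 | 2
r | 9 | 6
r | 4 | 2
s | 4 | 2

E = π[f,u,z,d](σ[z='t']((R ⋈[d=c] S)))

σ filters on z, owned by the left side.
E' = π[f,u,z,d]((σ[z='t'](R) ⋈[d=c] S))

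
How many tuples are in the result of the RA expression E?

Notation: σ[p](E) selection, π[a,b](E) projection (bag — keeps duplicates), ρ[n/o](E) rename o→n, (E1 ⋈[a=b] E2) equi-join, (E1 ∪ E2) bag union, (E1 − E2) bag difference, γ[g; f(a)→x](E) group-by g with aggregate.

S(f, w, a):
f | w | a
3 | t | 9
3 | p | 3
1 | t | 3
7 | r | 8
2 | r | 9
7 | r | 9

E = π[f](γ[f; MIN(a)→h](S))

Row counts bottom-up:
  S → 6
  γ[f; MIN(a)→h](S) → 4
  π[f](γ[f; MIN(a)→h](S)) → 4

|E| = 4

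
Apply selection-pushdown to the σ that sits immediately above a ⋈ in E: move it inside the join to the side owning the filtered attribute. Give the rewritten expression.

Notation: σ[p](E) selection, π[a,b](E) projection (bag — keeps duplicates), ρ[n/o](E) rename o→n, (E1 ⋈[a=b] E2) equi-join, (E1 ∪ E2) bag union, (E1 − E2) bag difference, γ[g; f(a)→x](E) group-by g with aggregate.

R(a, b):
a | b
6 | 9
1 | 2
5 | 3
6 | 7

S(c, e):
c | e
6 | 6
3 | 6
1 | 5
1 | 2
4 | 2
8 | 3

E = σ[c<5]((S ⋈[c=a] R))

σ filters on c, owned by the left side.
E' = (σ[c<5](S) ⋈[c=a] R)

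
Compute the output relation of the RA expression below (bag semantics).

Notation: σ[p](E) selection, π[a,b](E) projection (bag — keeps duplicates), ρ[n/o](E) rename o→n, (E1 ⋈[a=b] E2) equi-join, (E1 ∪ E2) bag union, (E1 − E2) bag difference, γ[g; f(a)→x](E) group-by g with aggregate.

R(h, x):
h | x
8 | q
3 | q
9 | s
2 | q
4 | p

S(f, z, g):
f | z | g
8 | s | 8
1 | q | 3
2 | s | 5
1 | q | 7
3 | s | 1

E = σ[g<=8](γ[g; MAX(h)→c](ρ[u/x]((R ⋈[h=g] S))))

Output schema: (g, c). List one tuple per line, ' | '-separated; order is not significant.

Row counts bottom-up:
  R → 5
  S → 5
  (R ⋈[h=g] S) → 2
  ρ[u/x]((R ⋈[h=g] S)) → 2
  γ[g; MAX(h)→c](ρ[u/x]((R ⋈[h=g] S))) → 2
  σ[g<=8](γ[g; MAX(h)→c](ρ[u/x]((R ⋈[h=g] S)))) → 2

== RESULT ==
g | c
3 | 3
8 | 8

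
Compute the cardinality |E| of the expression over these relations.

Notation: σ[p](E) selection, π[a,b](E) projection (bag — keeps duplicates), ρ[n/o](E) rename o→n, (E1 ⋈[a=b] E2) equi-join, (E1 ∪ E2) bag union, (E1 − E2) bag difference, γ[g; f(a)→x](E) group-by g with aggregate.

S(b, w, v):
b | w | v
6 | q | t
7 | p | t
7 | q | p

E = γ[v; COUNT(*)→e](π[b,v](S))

Stepwise |·|:
  S → 3
  π[b,v](S) → 3
  γ[v; COUNT(*)→e](π[b,v](S)) → 2

|E| = 2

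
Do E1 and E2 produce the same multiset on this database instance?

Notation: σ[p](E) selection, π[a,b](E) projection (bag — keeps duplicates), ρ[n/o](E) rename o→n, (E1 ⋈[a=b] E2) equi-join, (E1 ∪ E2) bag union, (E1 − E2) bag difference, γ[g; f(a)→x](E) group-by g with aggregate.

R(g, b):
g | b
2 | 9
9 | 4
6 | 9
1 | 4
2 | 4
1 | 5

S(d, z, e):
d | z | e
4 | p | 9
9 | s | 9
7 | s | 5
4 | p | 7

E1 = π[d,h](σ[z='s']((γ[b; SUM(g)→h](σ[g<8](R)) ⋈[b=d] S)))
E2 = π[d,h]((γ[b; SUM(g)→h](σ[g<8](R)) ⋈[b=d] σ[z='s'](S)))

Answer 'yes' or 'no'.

E1 subexpression sizes:
  R → 6
  σ[g<8](R) → 5
  γ[b; SUM(g)→h](σ[g<8](R)) → 3
  S → 4
  (γ[b; SUM(g)→h](σ[g<8](R)) ⋈[b=d] S) → 3
  σ[z='s']((γ[b; SUM(g)→h](σ[g<8](R)) ⋈[b=d] S)) → 1
  π[d,h](σ[z='s']((γ[b; SUM(g)→h](σ[g<8](R)) ⋈[b=d] S))) → 1
E2 subexpression sizes:
  R → 6
  σ[g<8](R) → 5
  γ[b; SUM(g)→h](σ[g<8](R)) → 3
  S → 4
  σ[z='s'](S) → 2
  (γ[b; SUM(g)→h](σ[g<8](R)) ⋈[b=d] σ[z='s'](S)) → 1
  π[d,h]((γ[b; SUM(g)→h](σ[g<8](R)) ⋈[b=d] σ[z='s'](S))) → 1

E1 and E2 produce the same multiset:
d | h
9 | 8

yes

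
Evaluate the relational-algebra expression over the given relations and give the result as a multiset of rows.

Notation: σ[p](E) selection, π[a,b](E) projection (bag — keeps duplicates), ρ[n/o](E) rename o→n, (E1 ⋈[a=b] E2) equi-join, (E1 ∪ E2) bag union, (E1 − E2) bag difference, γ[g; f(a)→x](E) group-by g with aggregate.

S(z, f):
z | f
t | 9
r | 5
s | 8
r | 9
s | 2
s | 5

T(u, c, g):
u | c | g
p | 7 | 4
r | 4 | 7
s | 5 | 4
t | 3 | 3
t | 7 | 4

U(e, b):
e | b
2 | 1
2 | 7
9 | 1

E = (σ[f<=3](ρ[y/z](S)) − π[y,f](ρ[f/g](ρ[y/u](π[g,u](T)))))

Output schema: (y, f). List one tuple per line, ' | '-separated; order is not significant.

Row counts bottom-up:
  S → 6
  ρ[y/z](S) → 6
  σ[f<=3](ρ[y/z](S)) → 1
  T → 5
  π[g,u](T) → 5
  ρ[y/u](π[g,u](T)) → 5
  ρ[f/g](ρ[y/u](π[g,u](T))) → 5
  π[y,f](ρ[f/g](ρ[y/u](π[g,u](T)))) → 5
  (σ[f<=3](ρ[y/z](S)) − π[y,f](ρ[f/g](ρ[y/u](π[g,u](T))))) → 1

== RESULT ==
y | f
s | 2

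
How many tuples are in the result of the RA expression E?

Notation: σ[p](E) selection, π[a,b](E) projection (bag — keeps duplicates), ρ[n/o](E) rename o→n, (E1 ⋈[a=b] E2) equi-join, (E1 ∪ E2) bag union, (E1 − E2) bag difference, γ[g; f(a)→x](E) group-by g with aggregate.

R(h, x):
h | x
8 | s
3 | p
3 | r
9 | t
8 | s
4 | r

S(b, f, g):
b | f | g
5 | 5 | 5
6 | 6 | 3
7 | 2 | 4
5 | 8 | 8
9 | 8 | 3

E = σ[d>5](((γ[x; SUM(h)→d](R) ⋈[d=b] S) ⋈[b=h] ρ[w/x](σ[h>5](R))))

Stepwise |·|:
  R → 6
  γ[x; SUM(h)→d](R) → 4
  S → 5
  (γ[x; SUM(h)→d](R) ⋈[d=b] S) → 2
  R → 6
  σ[h>5](R) → 3
  ρ[w/x](σ[h>5](R)) → 3
  ((γ[x; SUM(h)→d](R) ⋈[d=b] S) ⋈[b=h] ρ[w/x](σ[h>5](R))) → 1
  σ[d>5](((γ[x; SUM(h)→d](R) ⋈[d=b] S) ⋈[b=h] ρ[w/x](σ[h>5](R)))) → 1

|E| = 1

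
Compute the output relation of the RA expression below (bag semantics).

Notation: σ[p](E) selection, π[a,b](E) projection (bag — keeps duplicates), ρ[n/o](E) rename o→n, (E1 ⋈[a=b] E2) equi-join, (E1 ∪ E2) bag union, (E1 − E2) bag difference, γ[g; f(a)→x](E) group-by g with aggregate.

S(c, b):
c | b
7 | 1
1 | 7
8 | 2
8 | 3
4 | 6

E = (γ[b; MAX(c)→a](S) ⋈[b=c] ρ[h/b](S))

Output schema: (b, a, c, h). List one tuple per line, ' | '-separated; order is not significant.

Subexpression sizes:
  S → 5
  γ[b; MAX(c)→a](S) → 5
  S → 5
  ρ[h/b](S) → 5
  (γ[b; MAX(c)→a](S) ⋈[b=c] ρ[h/b](S)) → 2

== RESULT ==
b | a | c | h
1 | 7 | 1 | 7
7 | 1 | 7 | 1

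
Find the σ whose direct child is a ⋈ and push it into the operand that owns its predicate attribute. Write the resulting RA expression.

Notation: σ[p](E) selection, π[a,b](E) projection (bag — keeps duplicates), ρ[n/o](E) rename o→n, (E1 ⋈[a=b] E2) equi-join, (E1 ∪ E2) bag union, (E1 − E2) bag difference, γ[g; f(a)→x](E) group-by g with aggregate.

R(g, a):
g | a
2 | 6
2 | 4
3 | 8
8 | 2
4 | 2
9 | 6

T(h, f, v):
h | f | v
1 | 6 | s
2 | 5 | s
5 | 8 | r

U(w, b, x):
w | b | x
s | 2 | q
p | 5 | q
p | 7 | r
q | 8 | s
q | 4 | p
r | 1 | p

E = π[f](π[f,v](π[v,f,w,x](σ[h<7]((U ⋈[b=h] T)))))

σ filters on h, owned by the right side.
E' = π[f](π[f,v](π[v,f,w,x]((U ⋈[b=h] σ[h<7](T)))))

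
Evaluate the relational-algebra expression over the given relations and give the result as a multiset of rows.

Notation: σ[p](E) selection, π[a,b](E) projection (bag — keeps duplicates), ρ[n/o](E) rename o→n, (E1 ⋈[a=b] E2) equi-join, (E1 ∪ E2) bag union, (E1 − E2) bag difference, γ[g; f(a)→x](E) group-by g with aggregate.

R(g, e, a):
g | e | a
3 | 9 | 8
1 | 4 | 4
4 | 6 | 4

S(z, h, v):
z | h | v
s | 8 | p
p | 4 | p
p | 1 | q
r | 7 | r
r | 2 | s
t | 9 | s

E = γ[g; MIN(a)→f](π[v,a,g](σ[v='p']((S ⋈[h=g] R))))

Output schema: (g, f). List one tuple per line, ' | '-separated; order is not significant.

Per-node cardinality:
  S → 6
  R → 3
  (S ⋈[h=g] R) → 2
  σ[v='p']((S ⋈[h=g] R)) → 1
  π[v,a,g](σ[v='p']((S ⋈[h=g] R))) → 1
  γ[g; MIN(a)→f](π[v,a,g](σ[v='p']((S ⋈[h=g] R)))) → 1

== RESULT ==
g | f
4 | 4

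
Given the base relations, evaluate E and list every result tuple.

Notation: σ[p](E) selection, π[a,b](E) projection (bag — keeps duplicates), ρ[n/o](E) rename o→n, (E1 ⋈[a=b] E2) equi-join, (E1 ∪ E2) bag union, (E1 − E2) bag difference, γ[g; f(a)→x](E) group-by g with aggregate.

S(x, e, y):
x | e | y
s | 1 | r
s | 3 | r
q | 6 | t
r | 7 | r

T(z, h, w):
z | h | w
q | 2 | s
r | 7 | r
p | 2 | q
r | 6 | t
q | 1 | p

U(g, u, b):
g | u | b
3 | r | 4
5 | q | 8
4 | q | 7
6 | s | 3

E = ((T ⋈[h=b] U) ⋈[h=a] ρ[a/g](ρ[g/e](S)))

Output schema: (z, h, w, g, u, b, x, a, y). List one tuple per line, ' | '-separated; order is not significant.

Row counts bottom-up:
  T → 5
  U → 4
  (T ⋈[h=b] U) → 1
  S → 4
  ρ[g/e](S) → 4
  ρ[a/g](ρ[g/e](S)) → 4
  ((T ⋈[h=b] U) ⋈[h=a] ρ[a/g](ρ[g/e](S))) → 1

== RESULT ==
z | h | w | g | u | b | x | a | y
r | 7 | r | 4 | q | 7 | r | 7 | r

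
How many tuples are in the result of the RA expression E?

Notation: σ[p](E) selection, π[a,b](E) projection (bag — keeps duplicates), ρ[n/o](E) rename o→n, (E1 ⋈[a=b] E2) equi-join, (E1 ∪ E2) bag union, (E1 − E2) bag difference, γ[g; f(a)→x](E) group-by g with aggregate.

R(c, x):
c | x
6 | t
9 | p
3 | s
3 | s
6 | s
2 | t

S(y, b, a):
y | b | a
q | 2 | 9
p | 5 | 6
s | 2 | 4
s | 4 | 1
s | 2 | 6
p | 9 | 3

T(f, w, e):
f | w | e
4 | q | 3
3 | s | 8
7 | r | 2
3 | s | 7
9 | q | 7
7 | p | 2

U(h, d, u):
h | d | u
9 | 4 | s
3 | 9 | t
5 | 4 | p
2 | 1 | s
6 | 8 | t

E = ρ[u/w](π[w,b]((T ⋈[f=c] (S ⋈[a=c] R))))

Row counts bottom-up:
  T → 6
  S → 6
  R → 6
  (S ⋈[a=c] R) → 7
  (T ⋈[f=c] (S ⋈[a=c] R)) → 5
  π[w,b]((T ⋈[f=c] (S ⋈[a=c] R))) → 5
  ρ[u/w](π[w,b]((T ⋈[f=c] (S ⋈[a=c] R)))) → 5

|E| = 5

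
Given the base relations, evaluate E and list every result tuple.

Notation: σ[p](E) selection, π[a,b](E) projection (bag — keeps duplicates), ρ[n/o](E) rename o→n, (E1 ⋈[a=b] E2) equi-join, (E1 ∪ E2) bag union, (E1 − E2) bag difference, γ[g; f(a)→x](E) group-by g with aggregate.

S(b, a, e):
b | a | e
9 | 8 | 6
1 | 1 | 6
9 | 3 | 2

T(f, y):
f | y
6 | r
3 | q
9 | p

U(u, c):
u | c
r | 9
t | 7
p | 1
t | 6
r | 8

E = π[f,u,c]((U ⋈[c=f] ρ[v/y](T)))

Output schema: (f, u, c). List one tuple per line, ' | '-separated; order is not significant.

Row counts bottom-up:
  U → 5
  T → 3
  ρ[v/y](T) → 3
  (U ⋈[c=f] ρ[v/y](T)) → 2
  π[f,u,c]((U ⋈[c=f] ρ[v/y](T))) → 2

== RESULT ==
f | u | c
6 | t | 6
9 | r | 9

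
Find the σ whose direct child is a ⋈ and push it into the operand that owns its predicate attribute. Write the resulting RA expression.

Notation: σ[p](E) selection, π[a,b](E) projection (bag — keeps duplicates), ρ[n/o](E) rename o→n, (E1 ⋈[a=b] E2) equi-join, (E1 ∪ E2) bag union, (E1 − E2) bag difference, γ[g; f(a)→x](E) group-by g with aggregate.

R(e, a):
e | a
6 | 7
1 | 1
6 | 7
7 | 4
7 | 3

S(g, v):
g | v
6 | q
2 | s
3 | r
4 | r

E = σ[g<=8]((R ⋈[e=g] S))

σ filters on g, owned by the right side.
E' = (R ⋈[e=g] σ[g<=8](S))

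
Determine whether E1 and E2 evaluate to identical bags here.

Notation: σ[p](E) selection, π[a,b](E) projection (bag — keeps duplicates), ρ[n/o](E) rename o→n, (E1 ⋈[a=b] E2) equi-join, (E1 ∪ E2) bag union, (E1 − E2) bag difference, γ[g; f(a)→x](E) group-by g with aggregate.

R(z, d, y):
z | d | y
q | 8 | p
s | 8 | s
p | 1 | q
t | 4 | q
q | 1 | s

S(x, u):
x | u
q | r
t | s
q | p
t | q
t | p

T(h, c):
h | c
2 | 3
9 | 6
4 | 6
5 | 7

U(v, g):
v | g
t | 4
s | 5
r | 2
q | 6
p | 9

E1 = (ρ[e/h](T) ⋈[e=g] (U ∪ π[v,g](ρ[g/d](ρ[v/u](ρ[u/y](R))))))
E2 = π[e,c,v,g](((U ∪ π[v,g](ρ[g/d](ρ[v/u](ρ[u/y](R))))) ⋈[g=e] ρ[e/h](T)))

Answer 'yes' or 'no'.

E1 stepwise |·|:
  T → 4
  ρ[e/h](T) → 4
  U → 5
  R → 5
  ρ[u/y](R) → 5
  ρ[v/u](ρ[u/y](R)) → 5
  ρ[g/d](ρ[v/u](ρ[u/y](R))) → 5
  π[v,g](ρ[g/d](ρ[v/u](ρ[u/y](R)))) → 5
  (U ∪ π[v,g](ρ[g/d](ρ[v/u](ρ[u/y](R))))) → 10
  (ρ[e/h](T) ⋈[e=g] (U ∪ π[v,g](ρ[g/d](ρ[v/u](ρ[u/y](R)))))) → 5
E2 stepwise |·|:
  U → 5
  R → 5
  ρ[u/y](R) → 5
  ρ[v/u](ρ[u/y](R)) → 5
  ρ[g/d](ρ[v/u](ρ[u/y](R))) → 5
  π[v,g](ρ[g/d](ρ[v/u](ρ[u/y](R)))) → 5
  (U ∪ π[v,g](ρ[g/d](ρ[v/u](ρ[u/y](R))))) → 10
  T → 4
  ρ[e/h](T) → 4
  ((U ∪ π[v,g](ρ[g/d](ρ[v/u](ρ[u/y](R))))) ⋈[g=e] ρ[e/h](T)) → 5
  π[e,c,v,g](((U ∪ π[v,g](ρ[g/d](ρ[v/u](ρ[u/y](R))))) ⋈[g=e] ρ[e/h](T))) → 5

E1 and E2 produce the same multiset:
e | c | v | g
2 | 3 | r | 2
4 | 6 | q | 4
4 | 6 | t | 4
5 | 7 | s | 5
9 | 6 | p | 9

yes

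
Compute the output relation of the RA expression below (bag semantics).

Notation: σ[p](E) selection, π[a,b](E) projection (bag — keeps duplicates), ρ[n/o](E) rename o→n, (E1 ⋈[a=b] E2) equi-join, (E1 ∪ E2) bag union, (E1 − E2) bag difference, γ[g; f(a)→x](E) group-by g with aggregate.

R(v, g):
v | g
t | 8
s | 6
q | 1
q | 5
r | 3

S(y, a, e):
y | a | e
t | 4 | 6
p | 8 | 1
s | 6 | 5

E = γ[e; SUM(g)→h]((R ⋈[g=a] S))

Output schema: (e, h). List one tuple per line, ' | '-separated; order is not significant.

Stepwise |·|:
  R → 5
  S → 3
  (R ⋈[g=a] S) → 2
  γ[e; SUM(g)→h]((R ⋈[g=a] S)) → 2

== RESULT ==
e | h
1 | 8
5 | 6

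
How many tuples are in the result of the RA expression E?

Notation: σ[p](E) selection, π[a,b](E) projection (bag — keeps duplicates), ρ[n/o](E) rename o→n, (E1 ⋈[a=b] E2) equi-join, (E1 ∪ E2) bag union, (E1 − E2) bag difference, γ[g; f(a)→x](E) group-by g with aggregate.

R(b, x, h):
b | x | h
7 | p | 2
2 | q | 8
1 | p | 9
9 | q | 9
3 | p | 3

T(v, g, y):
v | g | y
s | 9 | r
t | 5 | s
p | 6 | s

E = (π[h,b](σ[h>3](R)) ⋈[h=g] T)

Subexpression sizes:
  R → 5
  σ[h>3](R) → 3
  π[h,b](σ[h>3](R)) → 3
  T → 3
  (π[h,b](σ[h>3](R)) ⋈[h=g] T) → 2

|E| = 2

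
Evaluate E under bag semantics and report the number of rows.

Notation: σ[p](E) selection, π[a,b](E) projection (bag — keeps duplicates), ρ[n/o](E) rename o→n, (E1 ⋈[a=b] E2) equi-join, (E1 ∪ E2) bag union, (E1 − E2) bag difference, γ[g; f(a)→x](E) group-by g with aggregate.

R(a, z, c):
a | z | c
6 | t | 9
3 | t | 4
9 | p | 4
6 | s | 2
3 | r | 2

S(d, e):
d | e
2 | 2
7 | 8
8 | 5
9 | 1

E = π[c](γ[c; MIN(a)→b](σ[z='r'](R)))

Stepwise |·|:
  R → 5
  σ[z='r'](R) → 1
  γ[c; MIN(a)→b](σ[z='r'](R)) → 1
  π[c](γ[c; MIN(a)→b](σ[z='r'](R))) → 1

|E| = 1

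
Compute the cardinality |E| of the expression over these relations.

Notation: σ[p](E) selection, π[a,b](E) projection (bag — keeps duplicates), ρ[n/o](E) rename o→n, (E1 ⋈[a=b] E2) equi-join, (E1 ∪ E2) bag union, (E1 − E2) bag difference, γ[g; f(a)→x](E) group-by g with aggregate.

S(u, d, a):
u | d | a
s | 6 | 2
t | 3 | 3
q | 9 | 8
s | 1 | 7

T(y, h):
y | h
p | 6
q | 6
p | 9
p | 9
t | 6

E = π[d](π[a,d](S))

Stepwise |·|:
  S → 4
  π[a,d](S) → 4
  π[d](π[a,d](S)) → 4

|E| = 4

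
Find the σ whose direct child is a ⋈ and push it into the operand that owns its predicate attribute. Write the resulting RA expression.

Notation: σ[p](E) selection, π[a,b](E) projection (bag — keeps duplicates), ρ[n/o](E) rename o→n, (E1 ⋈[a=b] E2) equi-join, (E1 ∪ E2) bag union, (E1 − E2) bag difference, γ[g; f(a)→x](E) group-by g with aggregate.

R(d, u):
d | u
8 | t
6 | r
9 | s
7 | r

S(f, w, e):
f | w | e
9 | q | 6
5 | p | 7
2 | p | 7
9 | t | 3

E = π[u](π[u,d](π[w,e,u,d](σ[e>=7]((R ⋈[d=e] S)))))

σ filters on e, owned by the right side.
E' = π[u](π[u,d](π[w,e,u,d]((R ⋈[d=e] σ[e>=7](S)))))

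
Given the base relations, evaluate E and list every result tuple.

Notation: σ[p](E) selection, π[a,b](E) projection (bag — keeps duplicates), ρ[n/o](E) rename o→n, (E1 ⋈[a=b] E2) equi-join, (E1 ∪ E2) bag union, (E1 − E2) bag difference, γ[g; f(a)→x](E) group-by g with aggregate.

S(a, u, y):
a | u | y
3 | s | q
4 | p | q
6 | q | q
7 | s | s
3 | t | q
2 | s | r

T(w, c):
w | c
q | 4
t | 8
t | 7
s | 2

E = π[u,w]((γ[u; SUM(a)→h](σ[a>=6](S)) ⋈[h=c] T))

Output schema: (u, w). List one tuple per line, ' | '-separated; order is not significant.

Row counts bottom-up:
  S → 6
  σ[a>=6](S) → 2
  γ[u; SUM(a)→h](σ[a>=6](S)) → 2
  T → 4
  (γ[u; SUM(a)→h](σ[a>=6](S)) ⋈[h=c] T) → 1
  π[u,w]((γ[u; SUM(a)→h](σ[a>=6](S)) ⋈[h=c] T)) → 1

== RESULT ==
u | w
s | t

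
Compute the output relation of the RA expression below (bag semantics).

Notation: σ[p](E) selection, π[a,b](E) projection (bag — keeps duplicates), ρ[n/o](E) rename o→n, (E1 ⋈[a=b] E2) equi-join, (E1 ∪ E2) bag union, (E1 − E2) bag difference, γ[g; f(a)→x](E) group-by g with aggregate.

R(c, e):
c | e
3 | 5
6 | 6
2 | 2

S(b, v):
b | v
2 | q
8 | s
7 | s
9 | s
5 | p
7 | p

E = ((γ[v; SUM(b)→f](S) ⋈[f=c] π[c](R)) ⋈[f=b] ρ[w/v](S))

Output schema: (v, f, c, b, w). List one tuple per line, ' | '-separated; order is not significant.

Stepwise |·|:
  S → 6
  γ[v; SUM(b)→f](S) → 3
  R → 3
  π[c](R) → 3
  (γ[v; SUM(b)→f](S) ⋈[f=c] π[c](R)) → 1
  S → 6
  ρ[w/v](S) → 6
  ((γ[v; SUM(b)→f](S) ⋈[f=c] π[c](R)) ⋈[f=b] ρ[w/v](S)) → 1

== RESULT ==
v | f | c | b | w
q | 2 | 2 | 2 | q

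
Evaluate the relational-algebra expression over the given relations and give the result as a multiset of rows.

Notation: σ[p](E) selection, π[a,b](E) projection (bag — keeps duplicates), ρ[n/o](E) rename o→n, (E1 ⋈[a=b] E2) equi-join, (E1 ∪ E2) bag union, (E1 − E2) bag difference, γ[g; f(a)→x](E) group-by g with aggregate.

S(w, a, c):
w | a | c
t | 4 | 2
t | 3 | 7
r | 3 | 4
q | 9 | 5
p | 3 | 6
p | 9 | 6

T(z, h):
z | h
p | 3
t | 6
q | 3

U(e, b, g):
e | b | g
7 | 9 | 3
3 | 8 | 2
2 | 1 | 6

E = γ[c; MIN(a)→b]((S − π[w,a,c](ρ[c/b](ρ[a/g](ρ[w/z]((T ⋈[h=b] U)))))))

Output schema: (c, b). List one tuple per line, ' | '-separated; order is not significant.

Row counts bottom-up:
  S → 6
  T → 3
  U → 3
  (T ⋈[h=b] U) → 0
  ρ[w/z]((T ⋈[h=b] U)) → 0
  ρ[a/g](ρ[w/z]((T ⋈[h=b] U))) → 0
  ρ[c/b](ρ[a/g](ρ[w/z]((T ⋈[h=b] U)))) → 0
  π[w,a,c](ρ[c/b](ρ[a/g](ρ[w/z]((T ⋈[h=b] U))))) → 0
  (S − π[w,a,c](ρ[c/b](ρ[a/g](ρ[w/z]((T ⋈[h=b] U)))))) → 6
  γ[c; MIN(a)→b]((S − π[w,a,c](ρ[c/b](ρ[a/g](ρ[w/z]((T ⋈[h=b] U))))))) → 5

== RESULT ==
c | b
2 | 4
4 | 3
5 | 9
6 | 3
7 | 3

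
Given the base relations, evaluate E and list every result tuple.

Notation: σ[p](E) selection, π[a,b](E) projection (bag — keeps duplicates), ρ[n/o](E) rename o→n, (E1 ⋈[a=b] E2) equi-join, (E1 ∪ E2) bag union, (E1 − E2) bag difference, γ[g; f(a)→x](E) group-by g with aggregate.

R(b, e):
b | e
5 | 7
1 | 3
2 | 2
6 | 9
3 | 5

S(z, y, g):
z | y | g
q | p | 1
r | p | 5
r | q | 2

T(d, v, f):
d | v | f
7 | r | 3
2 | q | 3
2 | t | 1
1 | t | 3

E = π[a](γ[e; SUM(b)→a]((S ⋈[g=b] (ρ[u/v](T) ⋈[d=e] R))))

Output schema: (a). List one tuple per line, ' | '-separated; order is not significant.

Stepwise |·|:
  S → 3
  T → 4
  ρ[u/v](T) → 4
  R → 5
  (ρ[u/v](T) ⋈[d=e] R) → 3
  (S ⋈[g=b] (ρ[u/v](T) ⋈[d=e] R)) → 3
  γ[e; SUM(b)→a]((S ⋈[g=b] (ρ[u/v](T) ⋈[d=e] R))) → 2
  π[a](γ[e; SUM(b)→a]((S ⋈[g=b] (ρ[u/v](T) ⋈[d=e] R)))) → 2

== RESULT ==
a
4
5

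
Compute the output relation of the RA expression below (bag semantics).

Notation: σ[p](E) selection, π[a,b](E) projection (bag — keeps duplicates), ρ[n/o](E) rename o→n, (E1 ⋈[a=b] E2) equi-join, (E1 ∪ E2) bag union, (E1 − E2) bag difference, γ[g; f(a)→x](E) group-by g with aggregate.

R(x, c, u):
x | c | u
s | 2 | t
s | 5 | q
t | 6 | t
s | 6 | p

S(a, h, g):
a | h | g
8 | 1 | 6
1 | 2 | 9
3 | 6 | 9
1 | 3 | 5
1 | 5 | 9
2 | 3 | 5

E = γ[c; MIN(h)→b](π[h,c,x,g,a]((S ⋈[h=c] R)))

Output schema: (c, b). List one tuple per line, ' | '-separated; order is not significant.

Row counts bottom-up:
  S → 6
  R → 4
  (S ⋈[h=c] R) → 4
  π[h,c,x,g,a]((S ⋈[h=c] R)) → 4
  γ[c; MIN(h)→b](π[h,c,x,g,a]((S ⋈[h=c] R))) → 3

== RESULT ==
c | b
2 | 2
5 | 5
6 | 6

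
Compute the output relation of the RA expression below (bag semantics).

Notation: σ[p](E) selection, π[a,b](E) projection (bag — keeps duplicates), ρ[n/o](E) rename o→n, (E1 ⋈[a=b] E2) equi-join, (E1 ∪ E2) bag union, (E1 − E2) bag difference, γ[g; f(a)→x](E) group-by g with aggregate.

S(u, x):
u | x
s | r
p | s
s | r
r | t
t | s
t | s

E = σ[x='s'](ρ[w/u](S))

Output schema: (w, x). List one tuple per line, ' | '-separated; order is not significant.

Stepwise |·|:
  S → 6
  ρ[w/u](S) → 6
  σ[x='s'](ρ[w/u](S)) → 3

== RESULT ==
w | x
p | s
t | s
t | s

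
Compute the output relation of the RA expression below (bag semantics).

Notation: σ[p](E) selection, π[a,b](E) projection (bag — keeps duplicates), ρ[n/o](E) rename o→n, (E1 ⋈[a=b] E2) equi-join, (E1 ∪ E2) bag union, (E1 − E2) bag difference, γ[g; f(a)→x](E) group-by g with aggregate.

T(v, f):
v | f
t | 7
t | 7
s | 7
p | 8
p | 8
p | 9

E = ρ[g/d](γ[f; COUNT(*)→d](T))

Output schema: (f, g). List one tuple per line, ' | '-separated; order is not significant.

Row counts bottom-up:
  T → 6
  γ[f; COUNT(*)→d](T) → 3
  ρ[g/d](γ[f; COUNT(*)→d](T)) → 3

== RESULT ==
f | g
7 | 3
8 | 2
9 | 1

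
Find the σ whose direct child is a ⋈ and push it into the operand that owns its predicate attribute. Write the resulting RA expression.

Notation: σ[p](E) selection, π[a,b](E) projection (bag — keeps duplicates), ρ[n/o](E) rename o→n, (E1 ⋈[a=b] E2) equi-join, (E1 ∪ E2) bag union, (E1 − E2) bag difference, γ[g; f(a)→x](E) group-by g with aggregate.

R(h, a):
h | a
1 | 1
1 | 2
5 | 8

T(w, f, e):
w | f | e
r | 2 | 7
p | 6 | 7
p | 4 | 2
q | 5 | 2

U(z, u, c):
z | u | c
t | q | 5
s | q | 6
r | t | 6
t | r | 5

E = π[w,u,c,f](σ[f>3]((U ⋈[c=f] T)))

σ filters on f, owned by the right side.
E' = π[w,u,c,f]((U ⋈[c=f] σ[f>3](T)))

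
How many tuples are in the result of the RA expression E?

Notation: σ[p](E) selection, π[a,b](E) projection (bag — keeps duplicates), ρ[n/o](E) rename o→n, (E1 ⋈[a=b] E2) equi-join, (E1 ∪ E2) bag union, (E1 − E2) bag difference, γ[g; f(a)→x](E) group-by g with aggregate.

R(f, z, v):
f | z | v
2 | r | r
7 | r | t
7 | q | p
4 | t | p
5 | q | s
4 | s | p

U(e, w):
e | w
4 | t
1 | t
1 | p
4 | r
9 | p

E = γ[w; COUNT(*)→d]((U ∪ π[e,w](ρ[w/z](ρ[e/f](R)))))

Per-node cardinality:
  U → 5
  R → 6
  ρ[e/f](R) → 6
  ρ[w/z](ρ[e/f](R)) → 6
  π[e,w](ρ[w/z](ρ[e/f](R))) → 6
  (U ∪ π[e,w](ρ[w/z](ρ[e/f](R)))) → 11
  γ[w; COUNT(*)→d]((U ∪ π[e,w](ρ[w/z](ρ[e/f](R))))) → 5

|E| = 5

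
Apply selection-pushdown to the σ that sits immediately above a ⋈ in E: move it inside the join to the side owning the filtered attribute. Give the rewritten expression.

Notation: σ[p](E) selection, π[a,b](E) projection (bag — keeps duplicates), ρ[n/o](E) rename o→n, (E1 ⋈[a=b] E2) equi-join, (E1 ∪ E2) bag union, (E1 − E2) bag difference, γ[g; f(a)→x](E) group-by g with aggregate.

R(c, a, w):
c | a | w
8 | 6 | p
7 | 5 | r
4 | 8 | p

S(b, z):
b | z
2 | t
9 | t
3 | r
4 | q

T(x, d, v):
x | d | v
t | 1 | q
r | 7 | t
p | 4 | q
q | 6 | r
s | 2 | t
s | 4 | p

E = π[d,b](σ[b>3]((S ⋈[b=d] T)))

σ filters on b, owned by the left side.
E' = π[d,b]((σ[b>3](S) ⋈[b=d] T))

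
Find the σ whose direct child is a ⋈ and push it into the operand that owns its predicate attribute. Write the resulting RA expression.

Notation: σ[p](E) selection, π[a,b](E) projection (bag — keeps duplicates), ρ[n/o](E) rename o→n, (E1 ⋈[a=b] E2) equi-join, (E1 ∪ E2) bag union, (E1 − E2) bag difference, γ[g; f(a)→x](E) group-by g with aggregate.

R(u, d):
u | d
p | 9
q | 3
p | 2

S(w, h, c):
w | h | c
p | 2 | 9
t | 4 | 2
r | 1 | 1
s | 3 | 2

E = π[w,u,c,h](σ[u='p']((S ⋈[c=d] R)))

σ filters on u, owned by the right side.
E' = π[w,u,c,h]((S ⋈[c=d] σ[u='p'](R)))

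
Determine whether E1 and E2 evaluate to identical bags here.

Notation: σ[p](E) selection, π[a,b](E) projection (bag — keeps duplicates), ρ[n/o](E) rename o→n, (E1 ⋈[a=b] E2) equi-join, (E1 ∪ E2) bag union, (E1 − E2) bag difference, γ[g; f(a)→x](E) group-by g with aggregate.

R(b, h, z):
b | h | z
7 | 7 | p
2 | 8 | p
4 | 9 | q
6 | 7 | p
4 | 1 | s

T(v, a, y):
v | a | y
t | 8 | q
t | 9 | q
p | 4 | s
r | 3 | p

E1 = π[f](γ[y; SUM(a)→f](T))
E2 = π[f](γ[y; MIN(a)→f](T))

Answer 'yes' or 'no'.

E1 row counts bottom-up:
  T → 4
  γ[y; SUM(a)→f](T) → 3
  π[f](γ[y; SUM(a)→f](T)) → 3
E2 row counts bottom-up:
  T → 4
  γ[y; MIN(a)→f](T) → 3
  π[f](γ[y; MIN(a)→f](T)) → 3

E1 result:
f
3
4
17
E2 result:
f
3
4
8
Witness: (17,) appears 1× in E1 but 0× in E2.

no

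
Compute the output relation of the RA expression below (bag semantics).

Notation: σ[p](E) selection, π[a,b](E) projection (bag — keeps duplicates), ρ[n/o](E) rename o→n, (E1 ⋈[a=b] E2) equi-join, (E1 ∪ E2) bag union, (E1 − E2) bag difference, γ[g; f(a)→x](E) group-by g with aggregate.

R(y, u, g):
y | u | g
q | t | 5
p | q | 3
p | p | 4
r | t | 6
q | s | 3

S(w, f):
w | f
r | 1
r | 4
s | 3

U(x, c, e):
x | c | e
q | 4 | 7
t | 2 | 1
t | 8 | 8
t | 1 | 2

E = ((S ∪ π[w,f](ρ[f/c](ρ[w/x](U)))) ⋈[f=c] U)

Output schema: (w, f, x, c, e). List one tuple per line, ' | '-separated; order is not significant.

Stepwise |·|:
  S → 3
  U → 4
  ρ[w/x](U) → 4
  ρ[f/c](ρ[w/x](U)) → 4
  π[w,f](ρ[f/c](ρ[w/x](U))) → 4
  (S ∪ π[w,f](ρ[f/c](ρ[w/x](U)))) → 7
  U → 4
  ((S ∪ π[w,f](ρ[f/c](ρ[w/x](U)))) ⋈[f=c] U) → 6

== RESULT ==
w | f | x | c | e
q | 4 | q | 4 | 7
r | 1 | t | 1 | 2
r | 4 | q | 4 | 7
t | 1 | t | 1 | 2
t | 2 | t | 2 | 1
t | 8 | t | 8 | 8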